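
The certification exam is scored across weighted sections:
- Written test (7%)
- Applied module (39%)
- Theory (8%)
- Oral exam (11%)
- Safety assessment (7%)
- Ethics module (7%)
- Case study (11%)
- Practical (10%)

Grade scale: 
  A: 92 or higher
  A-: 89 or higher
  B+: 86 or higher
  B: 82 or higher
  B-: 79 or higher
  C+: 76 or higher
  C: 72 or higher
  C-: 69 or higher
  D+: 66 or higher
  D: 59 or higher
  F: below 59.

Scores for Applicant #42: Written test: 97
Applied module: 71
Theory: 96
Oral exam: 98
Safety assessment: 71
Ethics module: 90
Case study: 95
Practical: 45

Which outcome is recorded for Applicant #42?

Weighted total:
  Written test 97 × 0.07 = 6.79
  Applied module 71 × 0.39 = 27.69
  Theory 96 × 0.08 = 7.68
  Oral exam 98 × 0.11 = 10.78
  Safety assessment 71 × 0.07 = 4.97
  Ethics module 90 × 0.07 = 6.3
  Case study 95 × 0.11 = 10.45
  Practical 45 × 0.1 = 4.5
Sum = 79.16
79.16 is ≥ 79 and < 82 → B-

B-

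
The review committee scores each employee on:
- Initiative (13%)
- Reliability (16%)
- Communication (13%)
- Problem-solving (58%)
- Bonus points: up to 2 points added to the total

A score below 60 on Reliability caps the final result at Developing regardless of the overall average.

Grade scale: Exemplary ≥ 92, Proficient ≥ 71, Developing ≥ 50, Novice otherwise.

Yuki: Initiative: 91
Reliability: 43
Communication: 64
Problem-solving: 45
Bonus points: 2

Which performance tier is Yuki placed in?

Reliability score 43 < 60: minimum not met.
Weighted total:
  Initiative 91 × 0.13 = 11.83
  Reliability 43 × 0.16 = 6.88
  Communication 64 × 0.13 = 8.32
  Problem-solving 45 × 0.58 = 26.1
Sum = 53.13
Bonus points: 53.13 + 2 = 55.13
55.13 would be Developing; cap at Developing applies → Developing.

Developing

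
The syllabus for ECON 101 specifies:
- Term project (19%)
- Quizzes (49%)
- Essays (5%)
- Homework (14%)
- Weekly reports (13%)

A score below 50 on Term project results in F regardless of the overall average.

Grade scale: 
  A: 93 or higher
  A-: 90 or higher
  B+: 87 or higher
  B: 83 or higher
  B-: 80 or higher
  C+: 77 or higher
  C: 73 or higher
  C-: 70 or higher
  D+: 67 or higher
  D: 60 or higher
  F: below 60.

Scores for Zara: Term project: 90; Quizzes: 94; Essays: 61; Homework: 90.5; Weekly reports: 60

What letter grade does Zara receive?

Term project score 90 ≥ 50: minimum met.
Weighted total:
  Term project 90 × 0.19 = 17.1
  Quizzes 94 × 0.49 = 46.06
  Essays 61 × 0.05 = 3.05
  Homework 90.5 × 0.14 = 12.67
  Weekly reports 60 × 0.13 = 7.8
Sum = 86.68
86.68 is ≥ 83 and < 87 → B

B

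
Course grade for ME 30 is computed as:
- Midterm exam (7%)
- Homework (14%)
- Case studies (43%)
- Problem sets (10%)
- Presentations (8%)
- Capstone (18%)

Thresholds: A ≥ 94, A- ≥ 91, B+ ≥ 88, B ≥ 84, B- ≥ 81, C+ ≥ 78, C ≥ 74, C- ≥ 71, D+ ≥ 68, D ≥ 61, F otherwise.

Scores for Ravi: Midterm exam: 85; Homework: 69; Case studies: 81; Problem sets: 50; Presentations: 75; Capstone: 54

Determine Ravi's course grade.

Weighted total:
  Midterm exam 85 × 0.07 = 5.95
  Homework 69 × 0.14 = 9.66
  Case studies 81 × 0.43 = 34.83
  Problem sets 50 × 0.1 = 5
  Presentations 75 × 0.08 = 6
  Capstone 54 × 0.18 = 9.72
Sum = 71.16
71.16 is ≥ 71 and < 74 → C-

C-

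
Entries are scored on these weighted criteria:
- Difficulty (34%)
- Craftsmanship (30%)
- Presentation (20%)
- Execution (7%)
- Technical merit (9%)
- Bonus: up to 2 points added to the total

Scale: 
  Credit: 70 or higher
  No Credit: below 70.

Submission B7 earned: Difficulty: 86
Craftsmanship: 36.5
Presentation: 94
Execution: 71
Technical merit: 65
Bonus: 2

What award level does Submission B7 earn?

Weighted total:
  Difficulty 86 × 0.34 = 29.24
  Craftsmanship 36.5 × 0.3 = 10.95
  Presentation 94 × 0.2 = 18.8
  Execution 71 × 0.07 = 4.97
  Technical merit 65 × 0.09 = 5.85
Sum = 69.81
Bonus: 69.81 + 2 = 71.81
71.81 ≥ 70 → Credit

Credit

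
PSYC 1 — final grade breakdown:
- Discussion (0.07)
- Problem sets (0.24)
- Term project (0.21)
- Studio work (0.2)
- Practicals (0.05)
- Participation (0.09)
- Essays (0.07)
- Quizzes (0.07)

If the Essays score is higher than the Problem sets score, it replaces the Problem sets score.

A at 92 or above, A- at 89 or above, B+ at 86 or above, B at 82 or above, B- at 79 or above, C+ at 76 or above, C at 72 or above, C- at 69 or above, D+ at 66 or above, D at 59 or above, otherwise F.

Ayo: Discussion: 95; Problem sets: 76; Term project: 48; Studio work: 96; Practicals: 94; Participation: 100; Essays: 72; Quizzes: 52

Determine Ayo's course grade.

C+

Essays (72) ≤ Problem sets (76), so Problem sets stays at 76.
Weighted total:
  Discussion 95 × 0.07 = 6.65
  Problem sets 76 × 0.24 = 18.24
  Term project 48 × 0.21 = 10.08
  Studio work 96 × 0.2 = 19.2
  Practicals 94 × 0.05 = 4.7
  Participation 100 × 0.09 = 9
  Essays 72 × 0.07 = 5.04
  Quizzes 52 × 0.07 = 3.64
Sum = 76.55
76.55 is ≥ 76 and < 79 → C+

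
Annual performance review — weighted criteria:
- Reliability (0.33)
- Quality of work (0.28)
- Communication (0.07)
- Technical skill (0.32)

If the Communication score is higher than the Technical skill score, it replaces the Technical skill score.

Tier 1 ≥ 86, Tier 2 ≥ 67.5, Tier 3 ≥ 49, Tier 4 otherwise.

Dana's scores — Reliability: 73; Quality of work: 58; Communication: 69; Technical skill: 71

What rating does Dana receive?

Tier 2

Communication (69) ≤ Technical skill (71), so Technical skill stays at 71.
Weighted total:
  Reliability 73 × 0.33 = 24.09
  Quality of work 58 × 0.28 = 16.24
  Communication 69 × 0.07 = 4.83
  Technical skill 71 × 0.32 = 22.72
Sum = 67.88
67.88 is ≥ 67.5 and < 86 → Tier 2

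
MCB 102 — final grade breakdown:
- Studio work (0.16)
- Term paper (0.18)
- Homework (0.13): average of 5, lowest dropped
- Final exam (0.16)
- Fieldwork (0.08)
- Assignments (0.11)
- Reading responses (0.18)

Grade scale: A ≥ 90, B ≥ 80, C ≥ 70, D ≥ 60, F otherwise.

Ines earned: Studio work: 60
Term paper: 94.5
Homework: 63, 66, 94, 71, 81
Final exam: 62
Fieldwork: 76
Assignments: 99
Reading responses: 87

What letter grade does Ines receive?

C

Homework: drop 63 → average of remaining 4 = 312/4 = 78
Weighted total:
  Studio work 60 × 0.16 = 9.6
  Term paper 94.5 × 0.18 = 17.01
  Homework 78 × 0.13 = 10.14
  Final exam 62 × 0.16 = 9.92
  Fieldwork 76 × 0.08 = 6.08
  Assignments 99 × 0.11 = 10.89
  Reading responses 87 × 0.18 = 15.66
Sum = 79.3
79.3 is ≥ 70 and < 80 → C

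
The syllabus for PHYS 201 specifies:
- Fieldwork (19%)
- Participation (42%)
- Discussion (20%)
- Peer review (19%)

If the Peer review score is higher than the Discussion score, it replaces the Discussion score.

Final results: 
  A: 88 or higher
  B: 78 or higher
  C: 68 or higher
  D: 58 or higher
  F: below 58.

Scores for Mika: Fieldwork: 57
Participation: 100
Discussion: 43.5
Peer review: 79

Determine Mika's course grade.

Peer review (79) > Discussion (43.5), so Discussion counts as 79.
Weighted total:
  Fieldwork 57 × 0.19 = 10.83
  Participation 100 × 0.42 = 42
  Discussion 79 × 0.2 = 15.8
  Peer review 79 × 0.19 = 15.01
Sum = 83.64
83.64 is ≥ 78 and < 88 → B

B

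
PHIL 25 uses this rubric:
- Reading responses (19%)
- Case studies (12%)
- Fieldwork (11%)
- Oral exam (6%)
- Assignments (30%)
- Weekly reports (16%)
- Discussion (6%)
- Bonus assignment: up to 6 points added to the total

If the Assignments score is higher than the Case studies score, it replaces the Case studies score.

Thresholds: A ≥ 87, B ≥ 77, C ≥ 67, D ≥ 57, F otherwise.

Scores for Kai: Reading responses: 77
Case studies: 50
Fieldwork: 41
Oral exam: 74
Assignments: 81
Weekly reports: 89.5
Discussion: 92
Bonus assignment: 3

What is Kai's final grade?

B

Assignments (81) > Case studies (50), so Case studies counts as 81.
Weighted total:
  Reading responses 77 × 0.19 = 14.63
  Case studies 81 × 0.12 = 9.72
  Fieldwork 41 × 0.11 = 4.51
  Oral exam 74 × 0.06 = 4.44
  Assignments 81 × 0.3 = 24.3
  Weekly reports 89.5 × 0.16 = 14.32
  Discussion 92 × 0.06 = 5.52
Sum = 77.44
Bonus assignment: 77.44 + 3 = 80.44
80.44 is ≥ 77 and < 87 → B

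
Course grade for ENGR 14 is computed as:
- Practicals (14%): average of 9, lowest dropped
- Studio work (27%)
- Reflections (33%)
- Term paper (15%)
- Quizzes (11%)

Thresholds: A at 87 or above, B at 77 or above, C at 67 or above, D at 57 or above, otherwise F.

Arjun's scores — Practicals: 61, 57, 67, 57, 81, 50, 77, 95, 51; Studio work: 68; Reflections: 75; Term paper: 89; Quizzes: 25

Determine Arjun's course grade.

Practicals: drop 50 → average of remaining 8 = 546/8 = 68.25
Weighted total:
  Practicals 68.25 × 0.14 = 9.555
  Studio work 68 × 0.27 = 18.36
  Reflections 75 × 0.33 = 24.75
  Term paper 89 × 0.15 = 13.35
  Quizzes 25 × 0.11 = 2.75
Sum = 68.765
68.765 is ≥ 67 and < 77 → C

C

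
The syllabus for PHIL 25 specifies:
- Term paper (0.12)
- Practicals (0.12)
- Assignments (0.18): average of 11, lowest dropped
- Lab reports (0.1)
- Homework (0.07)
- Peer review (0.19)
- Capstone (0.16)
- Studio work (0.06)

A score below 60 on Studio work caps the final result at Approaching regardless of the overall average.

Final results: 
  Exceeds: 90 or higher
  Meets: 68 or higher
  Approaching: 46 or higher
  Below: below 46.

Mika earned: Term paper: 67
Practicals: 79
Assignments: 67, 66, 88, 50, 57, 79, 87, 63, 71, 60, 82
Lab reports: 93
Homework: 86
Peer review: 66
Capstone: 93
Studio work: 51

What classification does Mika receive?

Approaching

Assignments: drop 50 → average of remaining 10 = 720/10 = 72
Studio work score 51 < 60: minimum not met.
Weighted total:
  Term paper 67 × 0.12 = 8.04
  Practicals 79 × 0.12 = 9.48
  Assignments 72 × 0.18 = 12.96
  Lab reports 93 × 0.1 = 9.3
  Homework 86 × 0.07 = 6.02
  Peer review 66 × 0.19 = 12.54
  Capstone 93 × 0.16 = 14.88
  Studio work 51 × 0.06 = 3.06
Sum = 76.28
76.28 would be Meets; cap at Approaching applies → Approaching.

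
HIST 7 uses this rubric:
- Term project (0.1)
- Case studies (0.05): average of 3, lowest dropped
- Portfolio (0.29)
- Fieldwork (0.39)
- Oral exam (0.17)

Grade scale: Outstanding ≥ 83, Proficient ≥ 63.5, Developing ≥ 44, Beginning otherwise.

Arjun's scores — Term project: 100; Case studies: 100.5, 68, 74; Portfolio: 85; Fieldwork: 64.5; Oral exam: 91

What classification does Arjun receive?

Case studies: drop 68 → average of remaining 2 = 174.5/2 = 87.25
Weighted total:
  Term project 100 × 0.1 = 10
  Case studies 87.25 × 0.05 = 4.3625
  Portfolio 85 × 0.29 = 24.65
  Fieldwork 64.5 × 0.39 = 25.155
  Oral exam 91 × 0.17 = 15.47
Sum = 79.6375
79.6375 is ≥ 63.5 and < 83 → Proficient

Proficient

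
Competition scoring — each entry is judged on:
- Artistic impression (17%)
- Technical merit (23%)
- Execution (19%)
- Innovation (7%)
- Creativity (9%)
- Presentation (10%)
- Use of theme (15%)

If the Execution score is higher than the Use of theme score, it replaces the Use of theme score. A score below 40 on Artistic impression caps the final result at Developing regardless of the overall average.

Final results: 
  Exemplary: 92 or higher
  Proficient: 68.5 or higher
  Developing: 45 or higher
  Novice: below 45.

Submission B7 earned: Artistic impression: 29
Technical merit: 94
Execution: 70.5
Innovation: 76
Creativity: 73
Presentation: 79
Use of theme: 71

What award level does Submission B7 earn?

Execution (70.5) ≤ Use of theme (71), so Use of theme stays at 71.
Artistic impression score 29 < 40: minimum not met.
Weighted total:
  Artistic impression 29 × 0.17 = 4.93
  Technical merit 94 × 0.23 = 21.62
  Execution 70.5 × 0.19 = 13.395
  Innovation 76 × 0.07 = 5.32
  Creativity 73 × 0.09 = 6.57
  Presentation 79 × 0.1 = 7.9
  Use of theme 71 × 0.15 = 10.65
Sum = 70.385
70.385 would be Proficient; cap at Developing applies → Developing.

Developing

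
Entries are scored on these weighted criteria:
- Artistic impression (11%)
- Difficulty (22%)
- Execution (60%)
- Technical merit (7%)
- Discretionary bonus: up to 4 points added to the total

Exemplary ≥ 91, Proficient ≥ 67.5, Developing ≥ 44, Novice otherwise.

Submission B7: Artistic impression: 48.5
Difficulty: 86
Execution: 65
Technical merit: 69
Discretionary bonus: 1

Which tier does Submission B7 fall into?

Proficient

Weighted total:
  Artistic impression 48.5 × 0.11 = 5.335
  Difficulty 86 × 0.22 = 18.92
  Execution 65 × 0.6 = 39
  Technical merit 69 × 0.07 = 4.83
Sum = 68.085
Discretionary bonus: 68.085 + 1 = 69.085
69.085 is ≥ 67.5 and < 91 → Proficient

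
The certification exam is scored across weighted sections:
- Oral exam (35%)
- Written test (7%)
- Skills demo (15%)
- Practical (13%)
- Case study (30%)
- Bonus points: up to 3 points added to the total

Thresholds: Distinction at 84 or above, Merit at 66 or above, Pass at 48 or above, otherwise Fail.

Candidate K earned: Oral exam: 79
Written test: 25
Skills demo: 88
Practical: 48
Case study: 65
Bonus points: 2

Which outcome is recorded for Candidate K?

Merit

Weighted total:
  Oral exam 79 × 0.35 = 27.65
  Written test 25 × 0.07 = 1.75
  Skills demo 88 × 0.15 = 13.2
  Practical 48 × 0.13 = 6.24
  Case study 65 × 0.3 = 19.5
Sum = 68.34
Bonus points: 68.34 + 2 = 70.34
70.34 is ≥ 66 and < 84 → Merit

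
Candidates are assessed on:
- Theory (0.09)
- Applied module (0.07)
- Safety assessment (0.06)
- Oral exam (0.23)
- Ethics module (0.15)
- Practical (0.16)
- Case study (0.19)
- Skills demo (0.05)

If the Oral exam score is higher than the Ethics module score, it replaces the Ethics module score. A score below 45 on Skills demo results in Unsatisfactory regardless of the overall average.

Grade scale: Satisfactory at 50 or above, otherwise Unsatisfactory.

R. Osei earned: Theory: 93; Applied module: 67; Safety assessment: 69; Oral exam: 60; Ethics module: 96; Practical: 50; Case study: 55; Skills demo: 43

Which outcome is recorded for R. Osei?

Oral exam (60) ≤ Ethics module (96), so Ethics module stays at 96.
Skills demo score 43 < 45: minimum not met.
Weighted total:
  Theory 93 × 0.09 = 8.37
  Applied module 67 × 0.07 = 4.69
  Safety assessment 69 × 0.06 = 4.14
  Oral exam 60 × 0.23 = 13.8
  Ethics module 96 × 0.15 = 14.4
  Practical 50 × 0.16 = 8
  Case study 55 × 0.19 = 10.45
  Skills demo 43 × 0.05 = 2.15
Sum = 66
Because the Skills demo minimum was not met, the result is Unsatisfactory.

Unsatisfactory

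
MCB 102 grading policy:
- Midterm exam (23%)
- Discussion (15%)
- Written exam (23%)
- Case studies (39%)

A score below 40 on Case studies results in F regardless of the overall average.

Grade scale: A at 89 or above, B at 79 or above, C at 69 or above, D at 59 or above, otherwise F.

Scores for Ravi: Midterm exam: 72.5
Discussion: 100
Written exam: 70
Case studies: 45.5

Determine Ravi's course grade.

Case studies score 45.5 ≥ 40: minimum met.
Weighted total:
  Midterm exam 72.5 × 0.23 = 16.675
  Discussion 100 × 0.15 = 15
  Written exam 70 × 0.23 = 16.1
  Case studies 45.5 × 0.39 = 17.745
Sum = 65.52
65.52 is ≥ 59 and < 69 → D

D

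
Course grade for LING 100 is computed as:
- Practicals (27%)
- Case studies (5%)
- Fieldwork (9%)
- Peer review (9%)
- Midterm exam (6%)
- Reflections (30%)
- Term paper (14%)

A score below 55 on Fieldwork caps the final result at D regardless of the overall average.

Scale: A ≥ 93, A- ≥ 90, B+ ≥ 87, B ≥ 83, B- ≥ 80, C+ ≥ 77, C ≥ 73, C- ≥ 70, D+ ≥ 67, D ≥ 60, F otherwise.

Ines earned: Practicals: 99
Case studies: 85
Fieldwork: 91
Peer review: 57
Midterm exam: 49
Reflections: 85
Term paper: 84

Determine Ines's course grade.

Fieldwork score 91 ≥ 55: minimum met.
Weighted total:
  Practicals 99 × 0.27 = 26.73
  Case studies 85 × 0.05 = 4.25
  Fieldwork 91 × 0.09 = 8.19
  Peer review 57 × 0.09 = 5.13
  Midterm exam 49 × 0.06 = 2.94
  Reflections 85 × 0.3 = 25.5
  Term paper 84 × 0.14 = 11.76
Sum = 84.5
84.5 is ≥ 83 and < 87 → B

B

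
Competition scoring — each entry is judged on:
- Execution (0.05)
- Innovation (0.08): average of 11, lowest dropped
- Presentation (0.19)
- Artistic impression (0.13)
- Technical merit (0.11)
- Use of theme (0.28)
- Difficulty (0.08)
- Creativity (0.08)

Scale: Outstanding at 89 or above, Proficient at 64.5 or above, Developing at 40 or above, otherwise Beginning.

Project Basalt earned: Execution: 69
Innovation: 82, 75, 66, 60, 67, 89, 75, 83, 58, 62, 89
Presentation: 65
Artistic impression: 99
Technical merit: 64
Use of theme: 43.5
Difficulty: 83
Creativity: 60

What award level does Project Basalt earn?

Proficient

Innovation: drop 58 → average of remaining 10 = 748/10 = 74.8
Weighted total:
  Execution 69 × 0.05 = 3.45
  Innovation 74.8 × 0.08 = 5.984
  Presentation 65 × 0.19 = 12.35
  Artistic impression 99 × 0.13 = 12.87
  Technical merit 64 × 0.11 = 7.04
  Use of theme 43.5 × 0.28 = 12.18
  Difficulty 83 × 0.08 = 6.64
  Creativity 60 × 0.08 = 4.8
Sum = 65.314
65.314 is ≥ 64.5 and < 89 → Proficient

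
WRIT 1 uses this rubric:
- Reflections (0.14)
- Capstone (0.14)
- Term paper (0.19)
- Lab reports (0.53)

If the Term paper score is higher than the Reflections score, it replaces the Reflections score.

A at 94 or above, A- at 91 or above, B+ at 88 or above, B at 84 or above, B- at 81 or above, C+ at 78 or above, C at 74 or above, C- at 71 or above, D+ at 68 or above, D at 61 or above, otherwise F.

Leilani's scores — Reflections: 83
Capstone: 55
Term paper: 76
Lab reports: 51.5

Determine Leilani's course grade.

Term paper (76) ≤ Reflections (83), so Reflections stays at 83.
Weighted total:
  Reflections 83 × 0.14 = 11.62
  Capstone 55 × 0.14 = 7.7
  Term paper 76 × 0.19 = 14.44
  Lab reports 51.5 × 0.53 = 27.295
Sum = 61.055
61.055 is ≥ 61 and < 68 → D

D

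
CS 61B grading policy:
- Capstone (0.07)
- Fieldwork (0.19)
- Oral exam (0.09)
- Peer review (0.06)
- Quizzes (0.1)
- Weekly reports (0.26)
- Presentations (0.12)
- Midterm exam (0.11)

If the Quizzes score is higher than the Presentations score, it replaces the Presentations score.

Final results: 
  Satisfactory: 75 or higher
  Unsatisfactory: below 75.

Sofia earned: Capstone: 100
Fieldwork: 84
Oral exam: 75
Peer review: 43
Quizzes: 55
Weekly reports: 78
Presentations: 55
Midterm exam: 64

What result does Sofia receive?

Unsatisfactory

Quizzes (55) ≤ Presentations (55), so Presentations stays at 55.
Weighted total:
  Capstone 100 × 0.07 = 7
  Fieldwork 84 × 0.19 = 15.96
  Oral exam 75 × 0.09 = 6.75
  Peer review 43 × 0.06 = 2.58
  Quizzes 55 × 0.1 = 5.5
  Weekly reports 78 × 0.26 = 20.28
  Presentations 55 × 0.12 = 6.6
  Midterm exam 64 × 0.11 = 7.04
Sum = 71.71
71.71 < 75 → Unsatisfactory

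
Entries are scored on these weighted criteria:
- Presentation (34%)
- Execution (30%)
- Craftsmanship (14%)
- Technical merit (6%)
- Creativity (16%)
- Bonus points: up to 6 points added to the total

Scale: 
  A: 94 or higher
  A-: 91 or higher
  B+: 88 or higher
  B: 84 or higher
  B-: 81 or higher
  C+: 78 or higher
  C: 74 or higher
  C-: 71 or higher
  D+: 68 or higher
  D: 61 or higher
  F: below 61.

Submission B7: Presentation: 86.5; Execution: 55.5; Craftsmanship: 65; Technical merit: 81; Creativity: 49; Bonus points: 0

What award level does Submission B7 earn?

Weighted total:
  Presentation 86.5 × 0.34 = 29.41
  Execution 55.5 × 0.3 = 16.65
  Craftsmanship 65 × 0.14 = 9.1
  Technical merit 81 × 0.06 = 4.86
  Creativity 49 × 0.16 = 7.84
Sum = 67.86
Bonus points: 67.86 + 0 = 67.86
67.86 is ≥ 61 and < 68 → D

D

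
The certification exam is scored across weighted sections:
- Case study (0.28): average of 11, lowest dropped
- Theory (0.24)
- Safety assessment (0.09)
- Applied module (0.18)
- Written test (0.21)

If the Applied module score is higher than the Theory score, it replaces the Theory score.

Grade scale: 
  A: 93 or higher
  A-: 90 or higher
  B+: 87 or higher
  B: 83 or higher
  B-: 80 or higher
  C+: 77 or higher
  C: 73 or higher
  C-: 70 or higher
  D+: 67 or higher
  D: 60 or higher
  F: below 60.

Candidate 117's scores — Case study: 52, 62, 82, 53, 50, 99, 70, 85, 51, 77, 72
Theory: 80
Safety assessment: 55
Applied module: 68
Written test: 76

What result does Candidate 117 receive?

C-

Case study: drop 50 → average of remaining 10 = 703/10 = 70.3
Applied module (68) ≤ Theory (80), so Theory stays at 80.
Weighted total:
  Case study 70.3 × 0.28 = 19.684
  Theory 80 × 0.24 = 19.2
  Safety assessment 55 × 0.09 = 4.95
  Applied module 68 × 0.18 = 12.24
  Written test 76 × 0.21 = 15.96
Sum = 72.034
72.034 is ≥ 70 and < 73 → C-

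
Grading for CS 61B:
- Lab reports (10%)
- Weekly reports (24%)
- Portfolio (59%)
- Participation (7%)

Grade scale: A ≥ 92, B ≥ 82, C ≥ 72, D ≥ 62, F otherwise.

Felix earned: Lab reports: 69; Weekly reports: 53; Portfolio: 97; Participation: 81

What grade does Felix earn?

Weighted total:
  Lab reports 69 × 0.1 = 6.9
  Weekly reports 53 × 0.24 = 12.72
  Portfolio 97 × 0.59 = 57.23
  Participation 81 × 0.07 = 5.67
Sum = 82.52
82.52 is ≥ 82 and < 92 → B

B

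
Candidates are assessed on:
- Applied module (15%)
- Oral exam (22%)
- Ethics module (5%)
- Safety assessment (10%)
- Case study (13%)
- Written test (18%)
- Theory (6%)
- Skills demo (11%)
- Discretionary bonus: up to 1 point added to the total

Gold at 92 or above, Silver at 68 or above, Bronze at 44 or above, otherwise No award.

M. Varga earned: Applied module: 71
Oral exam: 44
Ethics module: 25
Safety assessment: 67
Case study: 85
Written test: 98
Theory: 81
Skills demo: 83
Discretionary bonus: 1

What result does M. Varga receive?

Weighted total:
  Applied module 71 × 0.15 = 10.65
  Oral exam 44 × 0.22 = 9.68
  Ethics module 25 × 0.05 = 1.25
  Safety assessment 67 × 0.1 = 6.7
  Case study 85 × 0.13 = 11.05
  Written test 98 × 0.18 = 17.64
  Theory 81 × 0.06 = 4.86
  Skills demo 83 × 0.11 = 9.13
Sum = 70.96
Discretionary bonus: 70.96 + 1 = 71.96
71.96 is ≥ 68 and < 92 → Silver

Silver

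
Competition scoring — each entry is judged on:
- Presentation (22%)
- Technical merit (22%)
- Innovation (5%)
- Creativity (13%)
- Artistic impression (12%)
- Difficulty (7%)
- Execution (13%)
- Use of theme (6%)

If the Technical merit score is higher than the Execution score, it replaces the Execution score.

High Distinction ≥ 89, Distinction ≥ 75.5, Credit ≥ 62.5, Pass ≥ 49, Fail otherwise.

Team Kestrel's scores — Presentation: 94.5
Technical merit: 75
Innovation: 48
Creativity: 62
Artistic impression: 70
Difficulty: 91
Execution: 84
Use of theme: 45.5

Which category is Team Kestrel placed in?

Technical merit (75) ≤ Execution (84), so Execution stays at 84.
Weighted total:
  Presentation 94.5 × 0.22 = 20.79
  Technical merit 75 × 0.22 = 16.5
  Innovation 48 × 0.05 = 2.4
  Creativity 62 × 0.13 = 8.06
  Artistic impression 70 × 0.12 = 8.4
  Difficulty 91 × 0.07 = 6.37
  Execution 84 × 0.13 = 10.92
  Use of theme 45.5 × 0.06 = 2.73
Sum = 76.17
76.17 is ≥ 75.5 and < 89 → Distinction

Distinction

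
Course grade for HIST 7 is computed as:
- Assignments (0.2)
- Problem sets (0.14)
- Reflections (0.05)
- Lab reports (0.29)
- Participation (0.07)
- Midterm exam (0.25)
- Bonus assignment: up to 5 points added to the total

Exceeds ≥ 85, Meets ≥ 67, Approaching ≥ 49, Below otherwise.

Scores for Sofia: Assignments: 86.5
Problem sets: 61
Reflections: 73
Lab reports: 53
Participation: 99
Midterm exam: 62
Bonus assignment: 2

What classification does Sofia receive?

Weighted total:
  Assignments 86.5 × 0.2 = 17.3
  Problem sets 61 × 0.14 = 8.54
  Reflections 73 × 0.05 = 3.65
  Lab reports 53 × 0.29 = 15.37
  Participation 99 × 0.07 = 6.93
  Midterm exam 62 × 0.25 = 15.5
Sum = 67.29
Bonus assignment: 67.29 + 2 = 69.29
69.29 is ≥ 67 and < 85 → Meets

Meets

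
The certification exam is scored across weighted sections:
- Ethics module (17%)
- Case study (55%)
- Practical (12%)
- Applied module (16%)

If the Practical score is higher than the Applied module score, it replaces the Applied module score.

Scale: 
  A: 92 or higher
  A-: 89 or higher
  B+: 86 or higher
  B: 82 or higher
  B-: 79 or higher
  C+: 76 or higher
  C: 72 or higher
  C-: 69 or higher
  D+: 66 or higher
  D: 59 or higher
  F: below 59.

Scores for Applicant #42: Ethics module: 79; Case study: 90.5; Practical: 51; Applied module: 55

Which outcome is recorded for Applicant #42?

C+

Practical (51) ≤ Applied module (55), so Applied module stays at 55.
Weighted total:
  Ethics module 79 × 0.17 = 13.43
  Case study 90.5 × 0.55 = 49.775
  Practical 51 × 0.12 = 6.12
  Applied module 55 × 0.16 = 8.8
Sum = 78.125
78.125 is ≥ 76 and < 79 → C+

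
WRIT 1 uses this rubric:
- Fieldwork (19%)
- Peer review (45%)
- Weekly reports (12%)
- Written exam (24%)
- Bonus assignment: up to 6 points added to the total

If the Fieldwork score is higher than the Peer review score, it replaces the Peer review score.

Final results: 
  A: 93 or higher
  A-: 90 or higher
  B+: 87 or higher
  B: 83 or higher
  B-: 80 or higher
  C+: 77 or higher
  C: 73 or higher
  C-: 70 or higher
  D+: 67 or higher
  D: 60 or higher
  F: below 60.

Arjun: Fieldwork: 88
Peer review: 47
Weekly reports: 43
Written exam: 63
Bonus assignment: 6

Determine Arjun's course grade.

B-

Fieldwork (88) > Peer review (47), so Peer review counts as 88.
Weighted total:
  Fieldwork 88 × 0.19 = 16.72
  Peer review 88 × 0.45 = 39.6
  Weekly reports 43 × 0.12 = 5.16
  Written exam 63 × 0.24 = 15.12
Sum = 76.6
Bonus assignment: 76.6 + 6 = 82.6
82.6 is ≥ 80 and < 83 → B-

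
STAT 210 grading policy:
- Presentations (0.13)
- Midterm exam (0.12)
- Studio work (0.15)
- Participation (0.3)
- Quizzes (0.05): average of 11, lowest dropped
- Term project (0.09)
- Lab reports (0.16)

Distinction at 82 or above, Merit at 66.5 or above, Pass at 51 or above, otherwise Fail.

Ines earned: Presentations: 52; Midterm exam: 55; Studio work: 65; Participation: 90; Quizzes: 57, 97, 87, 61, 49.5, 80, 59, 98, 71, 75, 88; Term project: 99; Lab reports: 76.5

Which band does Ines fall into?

Quizzes: drop 49.5 → average of remaining 10 = 773/10 = 77.3
Weighted total:
  Presentations 52 × 0.13 = 6.76
  Midterm exam 55 × 0.12 = 6.6
  Studio work 65 × 0.15 = 9.75
  Participation 90 × 0.3 = 27
  Quizzes 77.3 × 0.05 = 3.865
  Term project 99 × 0.09 = 8.91
  Lab reports 76.5 × 0.16 = 12.24
Sum = 75.125
75.125 is ≥ 66.5 and < 82 → Merit

Merit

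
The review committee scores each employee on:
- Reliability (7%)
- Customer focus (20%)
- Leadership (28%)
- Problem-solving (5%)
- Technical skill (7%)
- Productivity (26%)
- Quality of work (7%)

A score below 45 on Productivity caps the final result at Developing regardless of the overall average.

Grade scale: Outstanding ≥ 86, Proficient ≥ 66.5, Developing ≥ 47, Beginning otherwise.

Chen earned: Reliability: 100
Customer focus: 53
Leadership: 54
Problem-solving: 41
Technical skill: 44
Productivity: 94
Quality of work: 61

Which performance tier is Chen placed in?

Productivity score 94 ≥ 45: minimum met.
Weighted total:
  Reliability 100 × 0.07 = 7
  Customer focus 53 × 0.2 = 10.6
  Leadership 54 × 0.28 = 15.12
  Problem-solving 41 × 0.05 = 2.05
  Technical skill 44 × 0.07 = 3.08
  Productivity 94 × 0.26 = 24.44
  Quality of work 61 × 0.07 = 4.27
Sum = 66.56
66.56 is ≥ 66.5 and < 86 → Proficient

Proficient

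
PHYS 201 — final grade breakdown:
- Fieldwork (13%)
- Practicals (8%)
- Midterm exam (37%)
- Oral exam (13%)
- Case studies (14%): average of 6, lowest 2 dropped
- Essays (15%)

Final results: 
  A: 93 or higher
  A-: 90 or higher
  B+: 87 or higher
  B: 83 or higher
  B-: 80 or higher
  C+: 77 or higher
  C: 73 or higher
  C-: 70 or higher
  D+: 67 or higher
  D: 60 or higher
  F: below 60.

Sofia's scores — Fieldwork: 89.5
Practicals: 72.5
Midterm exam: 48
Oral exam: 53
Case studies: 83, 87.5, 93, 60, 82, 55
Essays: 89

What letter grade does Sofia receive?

Case studies: drop 55, 60 → average of remaining 4 = 345.5/4 = 86.375
Weighted total:
  Fieldwork 89.5 × 0.13 = 11.635
  Practicals 72.5 × 0.08 = 5.8
  Midterm exam 48 × 0.37 = 17.76
  Oral exam 53 × 0.13 = 6.89
  Case studies 86.375 × 0.14 = 12.0925
  Essays 89 × 0.15 = 13.35
Sum = 67.5275
67.5275 is ≥ 67 and < 70 → D+

D+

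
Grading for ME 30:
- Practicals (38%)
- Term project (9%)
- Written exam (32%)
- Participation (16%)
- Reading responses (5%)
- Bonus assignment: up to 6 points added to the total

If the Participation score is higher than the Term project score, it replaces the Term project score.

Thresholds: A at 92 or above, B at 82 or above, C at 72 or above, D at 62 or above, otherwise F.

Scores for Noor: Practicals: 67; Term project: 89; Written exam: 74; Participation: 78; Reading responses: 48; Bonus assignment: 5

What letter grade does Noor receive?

Participation (78) ≤ Term project (89), so Term project stays at 89.
Weighted total:
  Practicals 67 × 0.38 = 25.46
  Term project 89 × 0.09 = 8.01
  Written exam 74 × 0.32 = 23.68
  Participation 78 × 0.16 = 12.48
  Reading responses 48 × 0.05 = 2.4
Sum = 72.03
Bonus assignment: 72.03 + 5 = 77.03
77.03 is ≥ 72 and < 82 → C

C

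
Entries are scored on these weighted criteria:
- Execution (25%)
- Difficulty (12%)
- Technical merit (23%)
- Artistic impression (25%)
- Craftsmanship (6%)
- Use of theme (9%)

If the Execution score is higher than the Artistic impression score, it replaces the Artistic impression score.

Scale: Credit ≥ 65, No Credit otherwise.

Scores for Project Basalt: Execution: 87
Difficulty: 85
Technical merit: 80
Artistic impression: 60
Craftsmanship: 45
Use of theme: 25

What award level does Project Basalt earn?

Execution (87) > Artistic impression (60), so Artistic impression counts as 87.
Weighted total:
  Execution 87 × 0.25 = 21.75
  Difficulty 85 × 0.12 = 10.2
  Technical merit 80 × 0.23 = 18.4
  Artistic impression 87 × 0.25 = 21.75
  Craftsmanship 45 × 0.06 = 2.7
  Use of theme 25 × 0.09 = 2.25
Sum = 77.05
77.05 ≥ 65 → Credit

Credit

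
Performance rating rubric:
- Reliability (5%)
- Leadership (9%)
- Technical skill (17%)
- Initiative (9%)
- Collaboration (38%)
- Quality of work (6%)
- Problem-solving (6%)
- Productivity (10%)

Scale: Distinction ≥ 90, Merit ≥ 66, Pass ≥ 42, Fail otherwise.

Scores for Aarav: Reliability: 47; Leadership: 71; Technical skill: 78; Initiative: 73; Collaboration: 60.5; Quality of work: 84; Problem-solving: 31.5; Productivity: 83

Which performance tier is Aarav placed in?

Weighted total:
  Reliability 47 × 0.05 = 2.35
  Leadership 71 × 0.09 = 6.39
  Technical skill 78 × 0.17 = 13.26
  Initiative 73 × 0.09 = 6.57
  Collaboration 60.5 × 0.38 = 22.99
  Quality of work 84 × 0.06 = 5.04
  Problem-solving 31.5 × 0.06 = 1.89
  Productivity 83 × 0.1 = 8.3
Sum = 66.79
66.79 is ≥ 66 and < 90 → Merit

Merit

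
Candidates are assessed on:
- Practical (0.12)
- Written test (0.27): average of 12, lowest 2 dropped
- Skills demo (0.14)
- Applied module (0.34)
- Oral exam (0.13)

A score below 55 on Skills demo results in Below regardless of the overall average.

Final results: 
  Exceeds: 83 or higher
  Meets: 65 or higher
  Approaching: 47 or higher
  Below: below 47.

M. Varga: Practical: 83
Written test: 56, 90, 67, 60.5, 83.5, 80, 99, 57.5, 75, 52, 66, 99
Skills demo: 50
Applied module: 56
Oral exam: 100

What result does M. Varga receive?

Written test: drop 52, 56 → average of remaining 10 = 777.5/10 = 77.75
Skills demo score 50 < 55: minimum not met.
Weighted total:
  Practical 83 × 0.12 = 9.96
  Written test 77.75 × 0.27 = 20.9925
  Skills demo 50 × 0.14 = 7
  Applied module 56 × 0.34 = 19.04
  Oral exam 100 × 0.13 = 13
Sum = 69.9925
Because the Skills demo minimum was not met, the result is Below.

Below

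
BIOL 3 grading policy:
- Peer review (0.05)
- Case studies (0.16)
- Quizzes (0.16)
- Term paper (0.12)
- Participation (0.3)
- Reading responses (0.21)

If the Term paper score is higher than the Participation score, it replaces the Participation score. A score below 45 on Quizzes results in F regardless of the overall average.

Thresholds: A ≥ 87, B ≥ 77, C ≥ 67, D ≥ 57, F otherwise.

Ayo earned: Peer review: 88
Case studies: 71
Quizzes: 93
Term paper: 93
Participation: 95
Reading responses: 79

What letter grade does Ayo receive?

B

Term paper (93) ≤ Participation (95), so Participation stays at 95.
Quizzes score 93 ≥ 45: minimum met.
Weighted total:
  Peer review 88 × 0.05 = 4.4
  Case studies 71 × 0.16 = 11.36
  Quizzes 93 × 0.16 = 14.88
  Term paper 93 × 0.12 = 11.16
  Participation 95 × 0.3 = 28.5
  Reading responses 79 × 0.21 = 16.59
Sum = 86.89
86.89 is ≥ 77 and < 87 → B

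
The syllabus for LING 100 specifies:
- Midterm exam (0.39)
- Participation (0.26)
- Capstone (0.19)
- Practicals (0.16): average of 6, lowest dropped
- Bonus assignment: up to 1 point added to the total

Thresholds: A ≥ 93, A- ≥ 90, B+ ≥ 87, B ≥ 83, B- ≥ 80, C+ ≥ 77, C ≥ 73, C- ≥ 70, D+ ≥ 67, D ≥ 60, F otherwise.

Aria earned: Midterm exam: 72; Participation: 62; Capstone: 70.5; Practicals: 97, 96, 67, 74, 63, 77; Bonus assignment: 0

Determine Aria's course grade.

Practicals: drop 63 → average of remaining 5 = 411/5 = 82.2
Weighted total:
  Midterm exam 72 × 0.39 = 28.08
  Participation 62 × 0.26 = 16.12
  Capstone 70.5 × 0.19 = 13.395
  Practicals 82.2 × 0.16 = 13.152
Sum = 70.747
Bonus assignment: 70.747 + 0 = 70.747
70.747 is ≥ 70 and < 73 → C-

C-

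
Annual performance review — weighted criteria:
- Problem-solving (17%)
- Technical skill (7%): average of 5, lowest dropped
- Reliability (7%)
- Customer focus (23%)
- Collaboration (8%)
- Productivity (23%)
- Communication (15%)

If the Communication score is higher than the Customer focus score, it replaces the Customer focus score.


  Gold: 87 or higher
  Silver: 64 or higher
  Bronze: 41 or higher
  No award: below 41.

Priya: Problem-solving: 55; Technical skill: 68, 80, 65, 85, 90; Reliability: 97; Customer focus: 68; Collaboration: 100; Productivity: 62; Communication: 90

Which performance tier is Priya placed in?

Silver

Technical skill: drop 65 → average of remaining 4 = 323/4 = 80.75
Communication (90) > Customer focus (68), so Customer focus counts as 90.
Weighted total:
  Problem-solving 55 × 0.17 = 9.35
  Technical skill 80.75 × 0.07 = 5.6525
  Reliability 97 × 0.07 = 6.79
  Customer focus 90 × 0.23 = 20.7
  Collaboration 100 × 0.08 = 8
  Productivity 62 × 0.23 = 14.26
  Communication 90 × 0.15 = 13.5
Sum = 78.2525
78.2525 is ≥ 64 and < 87 → Silver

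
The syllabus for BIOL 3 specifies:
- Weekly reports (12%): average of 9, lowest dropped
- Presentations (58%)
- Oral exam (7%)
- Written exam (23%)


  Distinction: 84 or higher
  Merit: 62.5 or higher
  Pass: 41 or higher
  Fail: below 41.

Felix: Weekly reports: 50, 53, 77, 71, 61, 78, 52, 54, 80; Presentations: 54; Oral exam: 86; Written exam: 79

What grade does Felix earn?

Merit

Weekly reports: drop 50 → average of remaining 8 = 526/8 = 65.75
Weighted total:
  Weekly reports 65.75 × 0.12 = 7.89
  Presentations 54 × 0.58 = 31.32
  Oral exam 86 × 0.07 = 6.02
  Written exam 79 × 0.23 = 18.17
Sum = 63.4
63.4 is ≥ 62.5 and < 84 → Merit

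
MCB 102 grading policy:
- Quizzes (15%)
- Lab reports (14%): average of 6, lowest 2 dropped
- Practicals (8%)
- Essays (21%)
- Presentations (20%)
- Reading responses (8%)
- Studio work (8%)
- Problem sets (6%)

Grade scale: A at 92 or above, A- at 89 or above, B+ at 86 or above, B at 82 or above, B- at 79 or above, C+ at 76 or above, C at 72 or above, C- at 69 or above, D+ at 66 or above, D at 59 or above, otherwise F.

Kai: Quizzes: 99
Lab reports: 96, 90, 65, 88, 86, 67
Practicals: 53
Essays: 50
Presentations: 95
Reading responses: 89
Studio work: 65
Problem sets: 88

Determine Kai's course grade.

C+

Lab reports: drop 65, 67 → average of remaining 4 = 360/4 = 90
Weighted total:
  Quizzes 99 × 0.15 = 14.85
  Lab reports 90 × 0.14 = 12.6
  Practicals 53 × 0.08 = 4.24
  Essays 50 × 0.21 = 10.5
  Presentations 95 × 0.2 = 19
  Reading responses 89 × 0.08 = 7.12
  Studio work 65 × 0.08 = 5.2
  Problem sets 88 × 0.06 = 5.28
Sum = 78.79
78.79 is ≥ 76 and < 79 → C+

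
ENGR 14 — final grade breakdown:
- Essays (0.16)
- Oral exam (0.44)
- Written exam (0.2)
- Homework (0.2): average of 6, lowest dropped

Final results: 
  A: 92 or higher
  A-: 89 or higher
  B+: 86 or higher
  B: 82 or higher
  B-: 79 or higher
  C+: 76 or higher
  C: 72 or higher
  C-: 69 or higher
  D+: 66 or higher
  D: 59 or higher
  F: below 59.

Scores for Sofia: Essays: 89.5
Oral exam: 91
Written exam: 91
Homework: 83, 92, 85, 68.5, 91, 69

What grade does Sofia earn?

A-

Homework: drop 68.5 → average of remaining 5 = 420/5 = 84
Weighted total:
  Essays 89.5 × 0.16 = 14.32
  Oral exam 91 × 0.44 = 40.04
  Written exam 91 × 0.2 = 18.2
  Homework 84 × 0.2 = 16.8
Sum = 89.36
89.36 is ≥ 89 and < 92 → A-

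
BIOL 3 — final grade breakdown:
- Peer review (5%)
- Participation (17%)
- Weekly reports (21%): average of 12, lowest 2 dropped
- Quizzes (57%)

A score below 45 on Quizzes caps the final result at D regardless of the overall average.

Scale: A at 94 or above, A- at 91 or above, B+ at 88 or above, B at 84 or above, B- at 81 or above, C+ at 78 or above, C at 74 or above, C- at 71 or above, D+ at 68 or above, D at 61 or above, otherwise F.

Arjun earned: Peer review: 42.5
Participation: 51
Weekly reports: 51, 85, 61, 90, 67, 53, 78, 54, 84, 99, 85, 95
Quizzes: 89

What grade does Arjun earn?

C+

Weekly reports: drop 51, 53 → average of remaining 10 = 798/10 = 79.8
Quizzes score 89 ≥ 45: minimum met.
Weighted total:
  Peer review 42.5 × 0.05 = 2.125
  Participation 51 × 0.17 = 8.67
  Weekly reports 79.8 × 0.21 = 16.758
  Quizzes 89 × 0.57 = 50.73
Sum = 78.283
78.283 is ≥ 78 and < 81 → C+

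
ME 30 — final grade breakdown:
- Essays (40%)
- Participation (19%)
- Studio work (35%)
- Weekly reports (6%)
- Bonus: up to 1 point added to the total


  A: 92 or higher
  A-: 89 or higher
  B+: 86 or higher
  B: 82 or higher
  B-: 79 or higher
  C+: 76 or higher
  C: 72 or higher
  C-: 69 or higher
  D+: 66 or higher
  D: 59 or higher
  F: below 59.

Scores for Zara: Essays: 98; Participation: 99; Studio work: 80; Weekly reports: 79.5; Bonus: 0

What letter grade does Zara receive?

Weighted total:
  Essays 98 × 0.4 = 39.2
  Participation 99 × 0.19 = 18.81
  Studio work 80 × 0.35 = 28
  Weekly reports 79.5 × 0.06 = 4.77
Sum = 90.78
Bonus: 90.78 + 0 = 90.78
90.78 is ≥ 89 and < 92 → A-

A-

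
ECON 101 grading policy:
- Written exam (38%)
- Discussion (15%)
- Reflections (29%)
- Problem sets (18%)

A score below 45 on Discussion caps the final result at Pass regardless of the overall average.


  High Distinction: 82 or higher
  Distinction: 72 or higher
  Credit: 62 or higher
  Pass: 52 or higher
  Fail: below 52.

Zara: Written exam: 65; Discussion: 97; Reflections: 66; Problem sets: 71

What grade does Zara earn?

Discussion score 97 ≥ 45: minimum met.
Weighted total:
  Written exam 65 × 0.38 = 24.7
  Discussion 97 × 0.15 = 14.55
  Reflections 66 × 0.29 = 19.14
  Problem sets 71 × 0.18 = 12.78
Sum = 71.17
71.17 is ≥ 62 and < 72 → Credit

Credit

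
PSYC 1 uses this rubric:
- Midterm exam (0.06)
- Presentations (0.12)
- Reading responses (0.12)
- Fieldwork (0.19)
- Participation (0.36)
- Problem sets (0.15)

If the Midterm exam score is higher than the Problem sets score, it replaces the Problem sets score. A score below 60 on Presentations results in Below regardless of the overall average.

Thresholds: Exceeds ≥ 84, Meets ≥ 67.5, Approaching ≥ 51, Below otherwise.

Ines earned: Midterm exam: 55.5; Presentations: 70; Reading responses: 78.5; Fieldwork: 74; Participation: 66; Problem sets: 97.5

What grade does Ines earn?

Meets

Midterm exam (55.5) ≤ Problem sets (97.5), so Problem sets stays at 97.5.
Presentations score 70 ≥ 60: minimum met.
Weighted total:
  Midterm exam 55.5 × 0.06 = 3.33
  Presentations 70 × 0.12 = 8.4
  Reading responses 78.5 × 0.12 = 9.42
  Fieldwork 74 × 0.19 = 14.06
  Participation 66 × 0.36 = 23.76
  Problem sets 97.5 × 0.15 = 14.625
Sum = 73.595
73.595 is ≥ 67.5 and < 84 → Meets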